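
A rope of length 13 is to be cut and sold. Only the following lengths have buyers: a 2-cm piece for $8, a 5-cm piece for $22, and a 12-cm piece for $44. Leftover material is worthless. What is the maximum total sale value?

Consider every possible first cut. r[k] is the best of p[i]+r[k−i] over all sellable i≤k.
r[1] = 0
r[2] = 8
r[3] = 8
r[4] = 16  (first piece 2, then r[2]=8)
r[5] = max(8+8, 22+0) = 22
r[6] = max(8+16, 22+0) = 24
r[7] = max(8+22, 22+8) = 30
r[8] = max(8+24, 22+8) = 32
r[9] = max(8+30, 22+16) = 38
r[10] = max(8+32, 22+22) = 44
r[11] = max(8+38, 22+24) = 46
r[12] = max(8+44, 22+30, 44+0) = 52
r[13] = max(8+46, 22+32, 44+0) = 54
One optimal cutting: 5 + 2 + 2 + 2 + 2 → $54.

54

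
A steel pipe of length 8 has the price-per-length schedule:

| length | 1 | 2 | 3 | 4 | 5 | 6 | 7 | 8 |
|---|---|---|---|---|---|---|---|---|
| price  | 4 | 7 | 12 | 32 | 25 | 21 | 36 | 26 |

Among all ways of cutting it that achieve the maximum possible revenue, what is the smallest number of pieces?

2

Consider every possible first cut. r[k] is the best of p[i]+r[k−i] over all sellable i≤k.
r[1] = 4
r[2] = 8  (first piece 1, then r[1]=4)
r[3] = 12  (first piece 1, then r[2]=8)
r[4] = 32
r[5] = 36  (first piece 1, then r[4]=32)
r[6] = 40  (first piece 1, then r[5]=36)
r[7] = 44  (first piece 1, then r[6]=40)
r[8] = 64  (first piece 4, then r[4]=32)
Maximum revenue is $64.
Now minimize piece count subject to staying optimal: for each k, pieces[k] = 1 + min over i with p[i]+r[k−i]=r[k] of pieces[k−i].
pieces[5] = 2
pieces[6] = 3
pieces[7] = 2
pieces[8] = 2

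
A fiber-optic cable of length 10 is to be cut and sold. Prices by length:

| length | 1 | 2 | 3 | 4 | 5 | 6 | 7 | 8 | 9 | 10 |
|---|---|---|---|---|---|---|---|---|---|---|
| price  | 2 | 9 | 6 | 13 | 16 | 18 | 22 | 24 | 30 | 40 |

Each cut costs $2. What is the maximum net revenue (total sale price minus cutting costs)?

40

Let v[k] be the best obtainable value from length k. For each k, try every first piece i and keep the best of price[i] + v[k−i] minus the 2 cut fee when i<k.
v[1] = 2
v[2] = 9
v[3] = 9  (first piece 1, then v[2]=9)
v[4] = 16  (first piece 2, then v[2]=9)
v[5] = 16  (first piece 1, then v[4]=16)
v[6] = 23  (first piece 2, then v[4]=16)
v[7] = 23  (first piece 1, then v[6]=23)
v[8] = 30  (first piece 2, then v[6]=23)
v[9] = 30  (first piece 1, then v[8]=30)
v[10] = 40
Best is to make no cuts and sell whole for $40.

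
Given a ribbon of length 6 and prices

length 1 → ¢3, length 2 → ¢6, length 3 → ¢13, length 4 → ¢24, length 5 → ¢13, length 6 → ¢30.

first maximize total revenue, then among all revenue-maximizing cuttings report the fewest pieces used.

Build r[k] bottom-up: r[k] = max over allowed piece i of (p[i] + r[k−i]).
r[1] = 3
r[2] = 6  (first piece 1, then r[1]=3)
r[3] = 13
r[4] = 24
r[5] = 27  (first piece 1, then r[4]=24)
r[6] = 30  (first piece 1, then r[5]=27)
Maximum revenue is ¢30.
Now minimize piece count subject to staying optimal: for each k, pieces[k] = 1 + min over i with p[i]+r[k−i]=r[k] of pieces[k−i].
pieces[3] = 1
pieces[4] = 1
pieces[5] = 2
pieces[6] = 1

1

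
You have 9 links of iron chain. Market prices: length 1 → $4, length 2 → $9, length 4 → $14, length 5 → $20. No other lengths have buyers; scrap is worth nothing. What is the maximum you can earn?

40

Consider every possible first cut. best[k] is the best of p[i]+best[k−i] over all sellable i≤k.
best[1] = 4
best[2] = 9
best[3] = 13  (first piece 1, then best[2]=9)
best[4] = 18  (first piece 2, then best[2]=9)
best[5] = 22  (first piece 1, then best[4]=18)
best[6] = 27  (first piece 2, then best[4]=18)
best[7] = 31  (first piece 1, then best[6]=27)
best[8] = 36  (first piece 2, then best[6]=27)
best[9] = 40  (first piece 1, then best[8]=36)
One optimal cutting: 2 + 2 + 2 + 2 + 1 → $40.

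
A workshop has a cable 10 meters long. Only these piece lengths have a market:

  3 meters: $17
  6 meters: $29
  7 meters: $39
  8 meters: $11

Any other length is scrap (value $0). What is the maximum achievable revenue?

Let best[k] be the best obtainable value from length k. For each k, try every first piece i and keep the best of price[i] + best[k−i].
best[1] = 0
best[2] = 0
best[3] = 17
best[4] = 17
best[5] = 17
best[6] = max(17+17, 29+0) = 34
best[7] = max(17+17, 29+0, 39+0) = 39
best[8] = max(17+17, 29+0, 39+0, 11+0) = 39
best[9] = max(17+34, 29+17, 39+0, 11+0) = 51
best[10] = max(17+39, 29+17, 39+17, 11+0) = 56
One optimal cutting: 7 + 3 → $56.

56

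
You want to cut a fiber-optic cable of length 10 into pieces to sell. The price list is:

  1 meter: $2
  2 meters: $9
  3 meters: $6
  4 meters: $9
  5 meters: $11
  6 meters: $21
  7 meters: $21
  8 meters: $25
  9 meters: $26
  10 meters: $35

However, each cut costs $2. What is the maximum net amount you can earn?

37

Consider every possible first cut. v[k] is the best of p[i]+v[k−i] over all sellable i≤k, charging 2 whenever i<k.
v[1] = 2
v[2] = 9
v[3] = 9  (first piece 1, then v[2]=9)
v[4] = 16  (first piece 2, then v[2]=9)
v[5] = 16  (first piece 1, then v[4]=16)
v[6] = 23  (first piece 2, then v[4]=16)
v[7] = 23  (first piece 1, then v[6]=23)
v[8] = 30  (first piece 2, then v[6]=23)
v[9] = 30  (first piece 1, then v[8]=30)
v[10] = 37  (first piece 2, then v[8]=30)
One optimal plan: pieces 2 + 2 + 2 + 2 + 2 (4 cuts) → $45 − $8 = $37.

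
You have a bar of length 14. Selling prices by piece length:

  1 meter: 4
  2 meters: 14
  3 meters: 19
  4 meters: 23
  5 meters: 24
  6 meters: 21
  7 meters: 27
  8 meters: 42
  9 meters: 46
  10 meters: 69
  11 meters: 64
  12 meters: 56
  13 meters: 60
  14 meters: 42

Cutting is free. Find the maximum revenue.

Let R[k] be the best obtainable value from length k. For each k, try every first piece i and keep the best of price[i] + R[k−i].
R[1] = 4
R[2] = 14
R[3] = 19
R[4] = 28  (first piece 2, then R[2]=14)
R[5] = 33  (first piece 2, then R[3]=19)
R[6] = 42  (first piece 2, then R[4]=28)
R[7] = 47  (first piece 2, then R[5]=33)
R[8] = 56  (first piece 2, then R[6]=42)
R[9] = 61  (first piece 2, then R[7]=47)
R[10] = 70  (first piece 2, then R[8]=56)
R[11] = 75  (first piece 2, then R[9]=61)
R[12] = 84  (first piece 2, then R[10]=70)
R[13] = 89  (first piece 2, then R[11]=75)
R[14] = 98  (first piece 2, then R[12]=84)
One optimal cutting: 2 + 2 + 2 + 2 + 2 + 2 + 2 → 14 + 14 + 14 + 14 + 14 + 14 + 14 = 98.

98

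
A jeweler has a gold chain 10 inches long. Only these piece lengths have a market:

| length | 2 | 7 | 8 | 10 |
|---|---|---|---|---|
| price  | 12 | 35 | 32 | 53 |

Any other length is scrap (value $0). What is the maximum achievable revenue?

Build r[k] bottom-up: r[k] = max over allowed piece i of (p[i] + r[k−i]).
r[1] = 0
r[2] = 12
r[3] = 12
r[4] = 24  (first piece 2, then r[2]=12)
r[5] = 24
r[6] = 36  (first piece 2, then r[4]=24)
r[7] = max(12+24, 35+0) = 36
r[8] = max(12+36, 35+0, 32+0) = 48
r[9] = max(12+36, 35+12, 32+0) = 48
r[10] = max(12+48, 35+12, 32+12, 53+0) = 60
One optimal cutting: 2 + 2 + 2 + 2 + 2 → $60.

60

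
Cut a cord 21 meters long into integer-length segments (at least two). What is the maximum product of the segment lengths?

2187

Fill P[k] for k=2..21: at each k try every first piece i and multiply by the better of (k−i) uncut or P[k−i].
P[2] = 1*max(1,0) = 1*1 = 1
P[3] = 1*max(2,1) = 1*2 = 2
P[4] = 2*max(2,1) = 2*2 = 4
P[5] = 2*max(3,2) = 2*3 = 6
P[6] = 3*max(3,2) = 3*3 = 9
P[7] = 2*max(5,6) = 2*6 = 12
P[8] = 2*max(6,9) = 2*9 = 18
P[9] = 3*max(6,9) = 3*9 = 27
P[10] = 2*max(8,18) = 2*18 = 36
P[11] = 2*max(9,27) = 2*27 = 54
P[12] = 3*max(9,27) = 3*27 = 81
P[13] = 2*max(11,54) = 2*54 = 108
P[14] = 2*max(12,81) = 2*81 = 162
P[15] = 3*max(12,81) = 3*81 = 243
P[16] = 2*max(14,162) = 2*162 = 324
P[17] = 2*max(15,243) = 2*243 = 486
P[18] = 3*max(15,243) = 3*243 = 729
P[19] = 2*max(17,486) = 2*486 = 972
P[20] = 2*max(18,729) = 2*729 = 1458
P[21] = 3*max(18,729) = 3*729 = 2187
One optimal split: 3 + 3 + 3 + 3 + 3 + 3 + 3; product 3*3*3*3*3*3*3 = 2187.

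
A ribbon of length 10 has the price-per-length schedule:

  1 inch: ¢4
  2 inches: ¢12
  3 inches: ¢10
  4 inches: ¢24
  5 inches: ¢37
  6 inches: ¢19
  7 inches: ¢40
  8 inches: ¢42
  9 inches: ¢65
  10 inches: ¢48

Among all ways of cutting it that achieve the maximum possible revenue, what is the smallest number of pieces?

2

Build r[k] bottom-up: r[k] = max over allowed piece i of (p[i] + r[k−i]).
r[1] = 4
r[2] = 12
r[3] = 16  (first piece 1, then r[2]=12)
r[4] = 24  (first piece 2, then r[2]=12)
r[5] = 37
r[6] = 41  (first piece 1, then r[5]=37)
r[7] = 49  (first piece 2, then r[5]=37)
r[8] = 53  (first piece 1, then r[7]=49)
r[9] = 65
r[10] = 74  (first piece 5, then r[5]=37)
Maximum revenue is ¢74.
Now minimize piece count subject to staying optimal: for each k, pieces[k] = 1 + min over i with p[i]+r[k−i]=r[k] of pieces[k−i].
pieces[7] = 2
pieces[8] = 3
pieces[9] = 1
pieces[10] = 2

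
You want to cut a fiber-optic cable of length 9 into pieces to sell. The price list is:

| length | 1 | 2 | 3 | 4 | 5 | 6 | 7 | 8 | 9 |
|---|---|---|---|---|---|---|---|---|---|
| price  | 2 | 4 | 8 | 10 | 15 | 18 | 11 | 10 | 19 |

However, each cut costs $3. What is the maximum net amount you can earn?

Build net[k] bottom-up: net[k] = max over allowed piece i of (p[i] + net[k−i]) − 3 per cut.
net[1] = 2
net[2] = max(2+2-3, 4+0) = 4
net[3] = max(2+4-3, 4+2-3, 8+0) = 8
net[4] = max(2+8-3, 4+4-3, 8+2-3, 10+0) = 10
net[5] = max(2+10-3, 4+8-3, 8+4-3, 10+2-3, 15+0) = 15
net[6] = max(2+15-3, 4+10-3, 8+8-3, 10+4-3, 15+2-3, 18+0) = 18
net[7] = max(2+18-3, 4+15-3, 8+10-3, …, 18+2-3, 11+0) = 17
net[8] = max(2+17-3, 4+18-3, 8+15-3, …, 11+2-3, 10+0) = 20
net[9] = max(2+20-3, 4+17-3, 8+18-3, …, 10+2-3, 19+0) = 23
One optimal plan: pieces 6 + 3 (1 cut) → $26 − $3 = $23.

23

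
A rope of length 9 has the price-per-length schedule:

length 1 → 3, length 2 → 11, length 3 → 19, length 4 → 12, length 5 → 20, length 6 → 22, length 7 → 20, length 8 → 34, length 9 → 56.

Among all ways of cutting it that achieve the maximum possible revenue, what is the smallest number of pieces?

Consider every possible first cut. r[k] is the best of p[i]+r[k−i] over all sellable i≤k.
r[1] = 3
r[2] = 11
r[3] = 19
r[4] = 22  (first piece 1, then r[3]=19)
r[5] = 30  (first piece 2, then r[3]=19)
r[6] = 38  (first piece 3, then r[3]=19)
r[7] = 41  (first piece 1, then r[6]=38)
r[8] = 49  (first piece 2, then r[6]=38)
r[9] = 57  (first piece 3, then r[6]=38)
Maximum revenue is 57.
Now minimize piece count subject to staying optimal: for each k, pieces[k] = 1 + min over i with p[i]+r[k−i]=r[k] of pieces[k−i].
pieces[6] = 2
pieces[7] = 3
pieces[8] = 3
pieces[9] = 3

3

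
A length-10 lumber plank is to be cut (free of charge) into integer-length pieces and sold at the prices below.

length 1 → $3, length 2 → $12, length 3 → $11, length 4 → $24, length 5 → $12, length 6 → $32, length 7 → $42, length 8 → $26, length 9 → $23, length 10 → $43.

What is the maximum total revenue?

Let r[k] be the best obtainable value from length k. For each k, try every first piece i and keep the best of price[i] + r[k−i].
r[1] = 3
r[2] = max(3+3, 12+0) = 12
r[3] = max(3+12, 12+3, 11+0) = 15
r[4] = max(3+15, 12+12, 11+3, 24+0) = 24
r[5] = max(3+24, 12+15, 11+12, 24+3, 12+0) = 27
r[6] = max(3+27, 12+24, 11+15, 24+12, 12+3, 32+0) = 36
r[7] = max(3+36, 12+27, 11+24, …, 32+3, 42+0) = 42
r[8] = max(3+42, 12+36, 11+27, …, 42+3, 26+0) = 48
r[9] = max(3+48, 12+42, 11+36, …, 26+3, 23+0) = 54
r[10] = max(3+54, 12+48, 11+42, …, 23+3, 43+0) = 60
One optimal cutting: 2 + 2 + 2 + 2 + 2 → $12 + $12 + $12 + $12 + $12 = $60.

60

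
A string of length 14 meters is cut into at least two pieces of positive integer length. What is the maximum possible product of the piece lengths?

Fill m[k] for k=2..14: at each k try every first piece i and multiply by the better of (k−i) uncut or m[k−i].
m[2] = 1*max(1,0) = 1*1 = 1
m[3] = max(1*2, 2*1) = 2
m[4] = max(1*3, 2*2, 3*1) = 4
m[5] = max(1*4, 2*3, 3*2, 4*1) = 6
m[6] = max(1*6, 2*4, 3*3, 4*2, 5*1) = 9
m[7] = max(1*9, 2*6, 3*4, 4*3, 5*2, 6*1) = 12
m[8] = max(1*12, 2*9, 3*6, …, 6*2, 7*1) = 18
m[9] = max(1*18, 2*12, 3*9, …, 7*2, 8*1) = 27
m[10] = max(1*27, 2*18, 3*12, …, 8*2, 9*1) = 36
m[11] = max(1*36, 2*27, 3*18, …, 9*2, 10*1) = 54
m[12] = max(1*54, 2*36, 3*27, …, 10*2, 11*1) = 81
m[13] = max(1*81, 2*54, 3*36, …, 11*2, 12*1) = 108
m[14] = max(1*108, 2*81, 3*54, …, 12*2, 13*1) = 162
One optimal split: 3 + 3 + 3 + 3 + 2; product 3*3*3*3*2 = 162.

162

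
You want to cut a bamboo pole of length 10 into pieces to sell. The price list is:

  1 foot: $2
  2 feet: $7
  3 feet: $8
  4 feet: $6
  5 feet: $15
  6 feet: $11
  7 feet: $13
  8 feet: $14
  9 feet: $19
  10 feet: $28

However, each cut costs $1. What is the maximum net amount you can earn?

31

Consider every possible first cut. v[k] is the best of p[i]+v[k−i] over all sellable i≤k, charging 1 whenever i<k.
v[1] = 2
v[2] = 7
v[3] = 8  (first piece 1, then v[2]=7)
v[4] = 13  (first piece 2, then v[2]=7)
v[5] = 15
v[6] = 19  (first piece 2, then v[4]=13)
v[7] = 21  (first piece 2, then v[5]=15)
v[8] = 25  (first piece 2, then v[6]=19)
v[9] = 27  (first piece 2, then v[7]=21)
v[10] = 31  (first piece 2, then v[8]=25)
One optimal plan: pieces 2 + 2 + 2 + 2 + 2 (4 cuts) → $35 − $4 = $31.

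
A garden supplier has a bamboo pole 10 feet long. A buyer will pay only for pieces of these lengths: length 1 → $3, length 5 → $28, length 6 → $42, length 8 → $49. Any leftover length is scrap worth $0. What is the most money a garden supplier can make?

56

Build r[k] bottom-up: r[k] = max over allowed piece i of (p[i] + r[k−i]).
r[1] = 3
r[2] = 6  (first piece 1, then r[1]=3)
r[3] = 9  (first piece 1, then r[2]=6)
r[4] = 12  (first piece 1, then r[3]=9)
r[5] = max(3+12, 28+0) = 28
r[6] = max(3+28, 28+3, 42+0) = 42
r[7] = max(3+42, 28+6, 42+3) = 45
r[8] = max(3+45, 28+9, 42+6, 49+0) = 49
r[9] = max(3+49, 28+12, 42+9, 49+3) = 52
r[10] = max(3+52, 28+28, 42+12, 49+6) = 56
One optimal cutting: 5 + 5 → $56.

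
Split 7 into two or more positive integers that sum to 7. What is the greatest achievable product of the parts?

12

Define P[k] = max over 1≤i<k of i · max(k−i, P[k−i]); the inner max lets the remainder stay uncut if that's better.
P[2] = 1*max(1,0) = 1*1 = 1
P[3] = max(1*2, 2*1) = 2
P[4] = max(1*3, 2*2, 3*1) = 4
P[5] = max(1*4, 2*3, 3*2, 4*1) = 6
P[6] = max(1*6, 2*4, 3*3, 4*2, 5*1) = 9
P[7] = max(1*9, 2*6, 3*4, 4*3, 5*2, 6*1) = 12
One optimal split: 3 + 2 + 2; product 3*2*2 = 12.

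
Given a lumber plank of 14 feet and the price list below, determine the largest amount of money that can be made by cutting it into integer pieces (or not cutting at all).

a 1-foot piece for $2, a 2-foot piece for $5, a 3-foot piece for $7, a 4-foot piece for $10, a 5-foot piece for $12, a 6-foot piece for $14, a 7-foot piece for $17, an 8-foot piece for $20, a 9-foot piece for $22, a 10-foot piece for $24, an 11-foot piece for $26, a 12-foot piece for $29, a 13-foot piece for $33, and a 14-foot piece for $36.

36

Build best[k] bottom-up: best[k] = max over allowed piece i of (p[i] + best[k−i]).
best[1] = 2
best[2] = max(2+2, 5+0) = 5
best[3] = max(2+5, 5+2, 7+0) = 7
best[4] = max(2+7, 5+5, 7+2, 10+0) = 10
best[5] = max(2+10, 5+7, 7+5, 10+2, 12+0) = 12
best[6] = max(2+12, 5+10, 7+7, 10+5, 12+2, 14+0) = 15
best[7] = max(2+15, 5+12, 7+10, …, 14+2, 17+0) = 17
best[8] = max(2+17, 5+15, 7+12, …, 17+2, 20+0) = 20
best[9] = max(2+20, 5+17, 7+15, …, 20+2, 22+0) = 22
best[10] = max(2+22, 5+20, 7+17, …, 22+2, 24+0) = 25
best[11] = max(2+25, 5+22, 7+20, …, 24+2, 26+0) = 27
best[12] = max(2+27, 5+25, 7+22, …, 26+2, 29+0) = 30
best[13] = max(2+30, 5+27, 7+25, …, 29+2, 33+0) = 33
best[14] = max(2+33, 5+30, 7+27, …, 33+2, 36+0) = 36
Best is to sell the whole 14-foot piece uncut for $36.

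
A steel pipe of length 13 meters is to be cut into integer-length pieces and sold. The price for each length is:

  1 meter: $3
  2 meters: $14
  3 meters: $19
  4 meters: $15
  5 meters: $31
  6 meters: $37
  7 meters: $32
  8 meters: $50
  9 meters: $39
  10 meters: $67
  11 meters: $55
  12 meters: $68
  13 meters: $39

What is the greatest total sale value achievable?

Let best[k] be the best obtainable value from length k. For each k, try every first piece i and keep the best of price[i] + best[k−i].
best[1] = 3
best[2] = max(3+3, 14+0) = 14
best[3] = max(3+14, 14+3, 19+0) = 19
best[4] = max(3+19, 14+14, 19+3, 15+0) = 28
best[5] = max(3+28, 14+19, 19+14, 15+3, 31+0) = 33
best[6] = max(3+33, 14+28, 19+19, 15+14, 31+3, 37+0) = 42
best[7] = max(3+42, 14+33, 19+28, …, 37+3, 32+0) = 47
best[8] = max(3+47, 14+42, 19+33, …, 32+3, 50+0) = 56
best[9] = max(3+56, 14+47, 19+42, …, 50+3, 39+0) = 61
best[10] = max(3+61, 14+56, 19+47, …, 39+3, 67+0) = 70
best[11] = max(3+70, 14+61, 19+56, …, 67+3, 55+0) = 75
best[12] = max(3+75, 14+70, 19+61, …, 55+3, 68+0) = 84
best[13] = max(3+84, 14+75, 19+70, …, 68+3, 39+0) = 89
One optimal cutting: 3 + 2 + 2 + 2 + 2 + 2 → $19 + $14 + $14 + $14 + $14 + $14 = $89.

89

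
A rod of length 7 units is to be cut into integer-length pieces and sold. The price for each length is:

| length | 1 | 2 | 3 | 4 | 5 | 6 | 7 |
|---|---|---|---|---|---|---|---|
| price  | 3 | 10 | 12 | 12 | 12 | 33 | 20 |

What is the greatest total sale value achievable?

36

Let R[k] be the best obtainable value from length k. For each k, try every first piece i and keep the best of price[i] + R[k−i].
R[1] = 3
R[2] = 10
R[3] = 13  (first piece 1, then R[2]=10)
R[4] = 20  (first piece 2, then R[2]=10)
R[5] = 23  (first piece 1, then R[4]=20)
R[6] = 33
R[7] = 36  (first piece 1, then R[6]=33)
One optimal cutting: 6 + 1 → 33 + 3 = 36.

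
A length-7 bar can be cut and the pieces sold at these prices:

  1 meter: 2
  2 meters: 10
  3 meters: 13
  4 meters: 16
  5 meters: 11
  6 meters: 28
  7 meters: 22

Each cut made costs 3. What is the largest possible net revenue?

Build net[k] bottom-up: net[k] = max over allowed piece i of (p[i] + net[k−i]) − 3 per cut.
net[1] = 2
net[2] = 10
net[3] = 13
net[4] = 17  (first piece 2, then net[2]=10)
net[5] = 20  (first piece 2, then net[3]=13)
net[6] = 28
net[7] = 27  (first piece 1, then net[6]=28)
One optimal plan: pieces 6 + 1 (1 cut) → 30 − 3 = 27.

27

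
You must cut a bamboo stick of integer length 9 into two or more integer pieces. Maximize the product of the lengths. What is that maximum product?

Let g[k] be the best product for length k (with at least one cut). For each first piece i, the rest contributes max(k−i, g[k−i]).
g[2] = 1*max(1,0) = 1*1 = 1
g[3] = 1*max(2,1) = 1*2 = 2
g[4] = 2*max(2,1) = 2*2 = 4
g[5] = 2*max(3,2) = 2*3 = 6
g[6] = 3*max(3,2) = 3*3 = 9
g[7] = 2*max(5,6) = 2*6 = 12
g[8] = 2*max(6,9) = 2*9 = 18
g[9] = 3*max(6,9) = 3*9 = 27
One optimal split: 3 + 3 + 3; product 3*3*3 = 27.

27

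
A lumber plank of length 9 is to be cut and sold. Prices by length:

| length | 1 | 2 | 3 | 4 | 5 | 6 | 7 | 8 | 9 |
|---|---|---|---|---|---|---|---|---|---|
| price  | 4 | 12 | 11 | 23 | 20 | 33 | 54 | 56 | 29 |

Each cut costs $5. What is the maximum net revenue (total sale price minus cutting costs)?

61

Build net[k] bottom-up: net[k] = max over allowed piece i of (p[i] + net[k−i]) − 5 per cut.
net[1] = 4
net[2] = max(4+4-5, 12+0) = 12
net[3] = max(4+12-5, 12+4-5, 11+0) = 11
net[4] = max(4+11-5, 12+12-5, 11+4-5, 23+0) = 23
net[5] = max(4+23-5, 12+11-5, 11+12-5, 23+4-5, 20+0) = 22
net[6] = max(4+22-5, 12+23-5, 11+11-5, 23+12-5, 20+4-5, 33+0) = 33
net[7] = max(4+33-5, 12+22-5, 11+23-5, …, 33+4-5, 54+0) = 54
net[8] = max(4+54-5, 12+33-5, 11+22-5, …, 54+4-5, 56+0) = 56
net[9] = max(4+56-5, 12+54-5, 11+33-5, …, 56+4-5, 29+0) = 61
One optimal plan: pieces 7 + 2 (1 cut) → $66 − $5 = $61.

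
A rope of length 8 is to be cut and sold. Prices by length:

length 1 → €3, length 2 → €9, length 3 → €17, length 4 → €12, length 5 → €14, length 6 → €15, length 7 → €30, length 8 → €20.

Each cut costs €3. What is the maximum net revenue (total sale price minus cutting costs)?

37

Let r[k] be the best obtainable value from length k. For each k, try every first piece i and keep the best of price[i] + r[k−i] minus the 3 cut fee when i<k.
r[1] = 3
r[2] = max(3+3-3, 9+0) = 9
r[3] = max(3+9-3, 9+3-3, 17+0) = 17
r[4] = max(3+17-3, 9+9-3, 17+3-3, 12+0) = 17
r[5] = max(3+17-3, 9+17-3, 17+9-3, 12+3-3, 14+0) = 23
r[6] = max(3+23-3, 9+17-3, 17+17-3, 12+9-3, 14+3-3, 15+0) = 31
r[7] = max(3+31-3, 9+23-3, 17+17-3, …, 15+3-3, 30+0) = 31
r[8] = max(3+31-3, 9+31-3, 17+23-3, …, 30+3-3, 20+0) = 37
One optimal plan: pieces 3 + 3 + 2 (2 cuts) → €43 − €6 = €37.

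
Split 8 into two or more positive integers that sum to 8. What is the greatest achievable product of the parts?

Let prod[k] be the best product for length k (with at least one cut). For each first piece i, the rest contributes max(k−i, prod[k−i]).
prod[2] = 1·max(1,0) = 1·1 = 1
prod[3] = 1·max(2,1) = 1·2 = 2
prod[4] = 2·max(2,1) = 2·2 = 4
prod[5] = 2·max(3,2) = 2·3 = 6
prod[6] = 3·max(3,2) = 3·3 = 9
prod[7] = 2·max(5,6) = 2·6 = 12
prod[8] = 2·max(6,9) = 2·9 = 18
One optimal split: 3 + 3 + 2; product 3·3·2 = 18.

18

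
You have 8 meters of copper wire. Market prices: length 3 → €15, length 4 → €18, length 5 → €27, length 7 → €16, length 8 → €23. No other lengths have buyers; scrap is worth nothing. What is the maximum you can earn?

42

Let f[k] be the best obtainable value from length k. For each k, try every first piece i and keep the best of price[i] + f[k−i].
f[1] = 0
f[2] = 0
f[3] = 15
f[4] = 18
f[5] = 27
f[6] = 30  (first piece 3, then f[3]=15)
f[7] = 33  (first piece 3, then f[4]=18)
f[8] = 42  (first piece 3, then f[5]=27)
One optimal cutting: 5 + 3 → €42.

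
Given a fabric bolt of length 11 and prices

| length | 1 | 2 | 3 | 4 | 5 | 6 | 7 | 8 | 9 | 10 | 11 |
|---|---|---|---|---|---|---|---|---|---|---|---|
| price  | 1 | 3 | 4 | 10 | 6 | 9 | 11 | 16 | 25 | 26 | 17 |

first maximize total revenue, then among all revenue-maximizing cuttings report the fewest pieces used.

Build r[k] bottom-up: r[k] = max over allowed piece i of (p[i] + r[k−i]).
r[1] = 1
r[2] = max(1+1, 3+0) = 3
r[3] = max(1+3, 3+1, 4+0) = 4
r[4] = max(1+4, 3+3, 4+1, 10+0) = 10
r[5] = max(1+10, 3+4, 4+3, 10+1, 6+0) = 11
r[6] = max(1+11, 3+10, 4+4, 10+3, 6+1, 9+0) = 13
r[7] = max(1+13, 3+11, 4+10, …, 9+1, 11+0) = 14
r[8] = max(1+14, 3+13, 4+11, …, 11+1, 16+0) = 20
r[9] = max(1+20, 3+14, 4+13, …, 16+1, 25+0) = 25
r[10] = max(1+25, 3+20, 4+14, …, 25+1, 26+0) = 26
r[11] = max(1+26, 3+25, 4+20, …, 26+1, 17+0) = 28
Maximum revenue is $28.
Now minimize piece count subject to staying optimal: for each k, pieces[k] = 1 + min over i with p[i]+r[k−i]=r[k] of pieces[k−i].
pieces[8] = 2
pieces[9] = 1
pieces[10] = 1
pieces[11] = 2

2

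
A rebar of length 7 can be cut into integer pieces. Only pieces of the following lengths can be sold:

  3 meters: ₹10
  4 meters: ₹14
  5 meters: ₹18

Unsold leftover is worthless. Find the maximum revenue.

Consider every possible first cut. best[k] is the best of p[i]+best[k−i] over all sellable i≤k.
best[1] = 0
best[2] = 0
best[3] = 10
best[4] = max(10+0, 14+0) = 14
best[5] = max(10+0, 14+0, 18+0) = 18
best[6] = max(10+10, 14+0, 18+0) = 20
best[7] = max(10+14, 14+10, 18+0) = 24
One optimal cutting: 4 + 3 → ₹24.

24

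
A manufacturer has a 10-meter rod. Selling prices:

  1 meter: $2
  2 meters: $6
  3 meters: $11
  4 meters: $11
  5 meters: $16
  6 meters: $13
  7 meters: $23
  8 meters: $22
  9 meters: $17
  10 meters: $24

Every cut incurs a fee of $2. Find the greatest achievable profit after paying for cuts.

Let r[k] be the best obtainable value from length k. For each k, try every first piece i and keep the best of price[i] + r[k−i] minus the 2 cut fee when i<k.
r[1] = 2
r[2] = 6
r[3] = 11
r[4] = 11  (first piece 1, then r[3]=11)
r[5] = 16
r[6] = 20  (first piece 3, then r[3]=11)
r[7] = 23
r[8] = 25  (first piece 3, then r[5]=16)
r[9] = 29  (first piece 3, then r[6]=20)
r[10] = 32  (first piece 3, then r[7]=23)
One optimal plan: pieces 7 + 3 (1 cut) → $34 − $2 = $32.

32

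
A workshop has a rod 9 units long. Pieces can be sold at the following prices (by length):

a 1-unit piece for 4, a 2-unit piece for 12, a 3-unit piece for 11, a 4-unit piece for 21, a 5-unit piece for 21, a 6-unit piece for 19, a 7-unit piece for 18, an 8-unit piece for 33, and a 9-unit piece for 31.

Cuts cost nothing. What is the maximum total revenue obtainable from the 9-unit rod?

52

Let r[k] be the best obtainable value from length k. For each k, try every first piece i and keep the best of price[i] + r[k−i].
r[1] = 4
r[2] = 12
r[3] = 16  (first piece 1, then r[2]=12)
r[4] = 24  (first piece 2, then r[2]=12)
r[5] = 28  (first piece 1, then r[4]=24)
r[6] = 36  (first piece 2, then r[4]=24)
r[7] = 40  (first piece 1, then r[6]=36)
r[8] = 48  (first piece 2, then r[6]=36)
r[9] = 52  (first piece 1, then r[8]=48)
One optimal cutting: 2 + 2 + 2 + 2 + 1 → 12 + 12 + 12 + 12 + 4 = 52.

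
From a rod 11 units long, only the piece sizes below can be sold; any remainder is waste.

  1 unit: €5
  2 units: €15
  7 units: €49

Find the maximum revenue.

80

Build best[k] bottom-up: best[k] = max over allowed piece i of (p[i] + best[k−i]).
best[1] = 5
best[2] = max(5+5, 15+0) = 15
best[3] = max(5+15, 15+5) = 20
best[4] = max(5+20, 15+15) = 30
best[5] = max(5+30, 15+20) = 35
best[6] = max(5+35, 15+30) = 45
best[7] = max(5+45, 15+35, 49+0) = 50
best[8] = max(5+50, 15+45, 49+5) = 60
best[9] = max(5+60, 15+50, 49+15) = 65
best[10] = max(5+65, 15+60, 49+20) = 75
best[11] = max(5+75, 15+65, 49+30) = 80
One optimal cutting: 2 + 2 + 2 + 2 + 2 + 1 → €80.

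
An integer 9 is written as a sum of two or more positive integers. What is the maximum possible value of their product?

27

Fill f[k] for k=2..9: at each k try every first piece i and multiply by the better of (k−i) uncut or f[k−i].
Small cases: f[2]=1.
f[3] = max(1×2, 2×1) = 2
f[4] = max(1×3, 2×2, 3×1) = 4
f[5] = max(1×4, 2×3, 3×2, 4×1) = 6
f[6] = max(1×6, 2×4, 3×3, 4×2, 5×1) = 9
f[7] = max(1×9, 2×6, 3×4, 4×3, 5×2, 6×1) = 12
f[8] = max(1×12, 2×9, 3×6, …, 6×2, 7×1) = 18
f[9] = max(1×18, 2×12, 3×9, …, 7×2, 8×1) = 27
One optimal split: 3 + 3 + 3; product 3×3×3 = 27.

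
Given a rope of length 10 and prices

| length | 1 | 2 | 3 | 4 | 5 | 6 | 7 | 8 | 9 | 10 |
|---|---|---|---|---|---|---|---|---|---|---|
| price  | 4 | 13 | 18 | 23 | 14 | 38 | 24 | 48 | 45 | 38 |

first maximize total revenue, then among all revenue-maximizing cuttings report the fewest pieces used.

Consider every possible first cut. r[k] is the best of p[i]+r[k−i] over all sellable i≤k.
r[1] = 4
r[2] = 13
r[3] = 18
r[4] = 26  (first piece 2, then r[2]=13)
r[5] = 31  (first piece 2, then r[3]=18)
r[6] = 39  (first piece 2, then r[4]=26)
r[7] = 44  (first piece 2, then r[5]=31)
r[8] = 52  (first piece 2, then r[6]=39)
r[9] = 57  (first piece 2, then r[7]=44)
r[10] = 65  (first piece 2, then r[8]=52)
Maximum revenue is 65.
Now minimize piece count subject to staying optimal: for each k, pieces[k] = 1 + min over i with p[i]+r[k−i]=r[k] of pieces[k−i].
pieces[7] = 3
pieces[8] = 4
pieces[9] = 4
pieces[10] = 5

5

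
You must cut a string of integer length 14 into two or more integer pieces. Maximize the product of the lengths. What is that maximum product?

162

Fill g[k] for k=2..14: at each k try every first piece i and multiply by the better of (k−i) uncut or g[k−i].
g[2] = 1·max(1,0) = 1·1 = 1
g[3] = max(1·2, 2·1) = 2
g[4] = max(1·3, 2·2, 3·1) = 4
g[5] = max(1·4, 2·3, 3·2, 4·1) = 6
g[6] = max(1·6, 2·4, 3·3, 4·2, 5·1) = 9
g[7] = max(1·9, 2·6, 3·4, 4·3, 5·2, 6·1) = 12
g[8] = max(1·12, 2·9, 3·6, …, 6·2, 7·1) = 18
g[9] = max(1·18, 2·12, 3·9, …, 7·2, 8·1) = 27
g[10] = max(1·27, 2·18, 3·12, …, 8·2, 9·1) = 36
g[11] = max(1·36, 2·27, 3·18, …, 9·2, 10·1) = 54
g[12] = max(1·54, 2·36, 3·27, …, 10·2, 11·1) = 81
g[13] = max(1·81, 2·54, 3·36, …, 11·2, 12·1) = 108
g[14] = max(1·108, 2·81, 3·54, …, 12·2, 13·1) = 162
One optimal split: 3 + 3 + 3 + 3 + 2; product 3·3·3·3·2 = 162.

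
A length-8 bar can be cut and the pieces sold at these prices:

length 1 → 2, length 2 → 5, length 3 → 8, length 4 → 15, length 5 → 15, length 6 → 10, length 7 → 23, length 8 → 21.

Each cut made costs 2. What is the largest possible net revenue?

Consider every possible first cut. net[k] is the best of p[i]+net[k−i] over all sellable i≤k, charging 2 whenever i<k.
net[1] = 2
net[2] = max(2+2-2, 5+0) = 5
net[3] = max(2+5-2, 5+2-2, 8+0) = 8
net[4] = max(2+8-2, 5+5-2, 8+2-2, 15+0) = 15
net[5] = max(2+15-2, 5+8-2, 8+5-2, 15+2-2, 15+0) = 15
net[6] = max(2+15-2, 5+15-2, 8+8-2, 15+5-2, 15+2-2, 10+0) = 18
net[7] = max(2+18-2, 5+15-2, 8+15-2, …, 10+2-2, 23+0) = 23
net[8] = max(2+23-2, 5+18-2, 8+15-2, …, 23+2-2, 21+0) = 28
One optimal plan: pieces 4 + 4 (1 cut) → 30 − 2 = 28.

28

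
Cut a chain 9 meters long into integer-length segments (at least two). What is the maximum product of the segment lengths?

27

Fill f[k] for k=2..9: at each k try every first piece i and multiply by the better of (k−i) uncut or f[k−i].
f[2] = 1·max(1,0) = 1·1 = 1
f[3] = 1·max(2,1) = 1·2 = 2
f[4] = 2·max(2,1) = 2·2 = 4
f[5] = 2·max(3,2) = 2·3 = 6
f[6] = 3·max(3,2) = 3·3 = 9
f[7] = 2·max(5,6) = 2·6 = 12
f[8] = 2·max(6,9) = 2·9 = 18
f[9] = 3·max(6,9) = 3·9 = 27
One optimal split: 3 + 3 + 3; product 3·3·3 = 27.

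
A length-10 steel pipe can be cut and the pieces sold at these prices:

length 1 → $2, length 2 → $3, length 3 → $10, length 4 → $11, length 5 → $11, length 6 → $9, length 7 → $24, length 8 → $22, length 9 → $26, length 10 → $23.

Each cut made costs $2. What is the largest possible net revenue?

32

Let r[k] be the best obtainable value from length k. For each k, try every first piece i and keep the best of price[i] + r[k−i] minus the 2 cut fee when i<k.
r[1] = 2
r[2] = 3
r[3] = 10
r[4] = 11
r[5] = 11  (first piece 1, then r[4]=11)
r[6] = 18  (first piece 3, then r[3]=10)
r[7] = 24
r[8] = 24  (first piece 1, then r[7]=24)
r[9] = 26  (first piece 3, then r[6]=18)
r[10] = 32  (first piece 3, then r[7]=24)
One optimal plan: pieces 7 + 3 (1 cut) → $34 − $2 = $32.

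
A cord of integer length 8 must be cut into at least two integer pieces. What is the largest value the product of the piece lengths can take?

18

Let P[k] be the best product for length k (with at least one cut). For each first piece i, the rest contributes max(k−i, P[k−i]).
P[2] = 1×max(1,0) = 1×1 = 1
P[3] = 1×max(2,1) = 1×2 = 2
P[4] = 2×max(2,1) = 2×2 = 4
P[5] = 2×max(3,2) = 2×3 = 6
P[6] = 3×max(3,2) = 3×3 = 9
P[7] = 2×max(5,6) = 2×6 = 12
P[8] = 2×max(6,9) = 2×9 = 18
One optimal split: 3 + 3 + 2; product 3×3×2 = 18.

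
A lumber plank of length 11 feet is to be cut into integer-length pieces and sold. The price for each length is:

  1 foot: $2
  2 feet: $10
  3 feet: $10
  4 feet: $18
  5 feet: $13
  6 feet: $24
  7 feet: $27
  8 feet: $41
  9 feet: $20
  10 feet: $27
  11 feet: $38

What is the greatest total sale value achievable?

53

Let r[k] be the best obtainable value from length k. For each k, try every first piece i and keep the best of price[i] + r[k−i].
r[1] = 2
r[2] = 10
r[3] = 12  (first piece 1, then r[2]=10)
r[4] = 20  (first piece 2, then r[2]=10)
r[5] = 22  (first piece 1, then r[4]=20)
r[6] = 30  (first piece 2, then r[4]=20)
r[7] = 32  (first piece 1, then r[6]=30)
r[8] = 41
r[9] = 43  (first piece 1, then r[8]=41)
r[10] = 51  (first piece 2, then r[8]=41)
r[11] = 53  (first piece 1, then r[10]=51)
One optimal cutting: 8 + 2 + 1 → $41 + $10 + $2 = $53.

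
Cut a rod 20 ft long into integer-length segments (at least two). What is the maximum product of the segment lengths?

Fill f[k] for k=2..20: at each k try every first piece i and multiply by the better of (k−i) uncut or f[k−i].
f[2] = 1×max(1,0) = 1×1 = 1
f[3] = 1×max(2,1) = 1×2 = 2
f[4] = 2×max(2,1) = 2×2 = 4
f[5] = 2×max(3,2) = 2×3 = 6
f[6] = 3×max(3,2) = 3×3 = 9
f[7] = 2×max(5,6) = 2×6 = 12
f[8] = 2×max(6,9) = 2×9 = 18
f[9] = 3×max(6,9) = 3×9 = 27
f[10] = 2×max(8,18) = 2×18 = 36
f[11] = 2×max(9,27) = 2×27 = 54
f[12] = 3×max(9,27) = 3×27 = 81
f[13] = 2×max(11,54) = 2×54 = 108
f[14] = 2×max(12,81) = 2×81 = 162
f[15] = 3×max(12,81) = 3×81 = 243
f[16] = 2×max(14,162) = 2×162 = 324
f[17] = 2×max(15,243) = 2×243 = 486
f[18] = 3×max(15,243) = 3×243 = 729
f[19] = 2×max(17,486) = 2×486 = 972
f[20] = 2×max(18,729) = 2×729 = 1458
One optimal split: 3 + 3 + 3 + 3 + 3 + 3 + 2; product 3×3×3×3×3×3×2 = 1458.

1458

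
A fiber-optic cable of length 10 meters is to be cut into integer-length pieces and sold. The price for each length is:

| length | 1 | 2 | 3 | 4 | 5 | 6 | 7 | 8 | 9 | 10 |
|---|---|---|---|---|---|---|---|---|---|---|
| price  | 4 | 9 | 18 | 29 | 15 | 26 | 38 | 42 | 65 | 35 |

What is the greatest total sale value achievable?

Build r[k] bottom-up: r[k] = max over allowed piece i of (p[i] + r[k−i]).
r[1] = 4
r[2] = 9
r[3] = 18
r[4] = 29
r[5] = 33  (first piece 1, then r[4]=29)
r[6] = 38  (first piece 2, then r[4]=29)
r[7] = 47  (first piece 3, then r[4]=29)
r[8] = 58  (first piece 4, then r[4]=29)
r[9] = 65
r[10] = 69  (first piece 1, then r[9]=65)
One optimal cutting: 9 + 1 → $65 + $4 = $69.

69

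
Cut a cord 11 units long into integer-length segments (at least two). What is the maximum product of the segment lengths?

54

Let f[k] be the best product for length k (with at least one cut). For each first piece i, the rest contributes max(k−i, f[k−i]).
Small cases: f[2]=1, f[3]=2, f[4]=4, f[5]=6, f[6]=9.
f[7] = max(1×9, 2×6, 3×4, 4×3, 5×2, 6×1) = 12
f[8] = max(1×12, 2×9, 3×6, …, 6×2, 7×1) = 18
f[9] = max(1×18, 2×12, 3×9, …, 7×2, 8×1) = 27
f[10] = max(1×27, 2×18, 3×12, …, 8×2, 9×1) = 36
f[11] = max(1×36, 2×27, 3×18, …, 9×2, 10×1) = 54
One optimal split: 3 + 3 + 3 + 2; product 3×3×3×2 = 54.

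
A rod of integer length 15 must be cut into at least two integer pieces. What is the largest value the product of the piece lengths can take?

Fill P[k] for k=2..15: at each k try every first piece i and multiply by the better of (k−i) uncut or P[k−i].
Small cases: P[2]=1, P[3]=2, P[4]=4, P[5]=6, P[6]=9, P[7]=12, P[8]=18.
P[9] = 3×max(6,9) = 3×9 = 27
P[10] = 2×max(8,18) = 2×18 = 36
P[11] = 2×max(9,27) = 2×27 = 54
P[12] = 3×max(9,27) = 3×27 = 81
P[13] = 2×max(11,54) = 2×54 = 108
P[14] = 2×max(12,81) = 2×81 = 162
P[15] = 3×max(12,81) = 3×81 = 243
One optimal split: 3 + 3 + 3 + 3 + 3; product 3×3×3×3×3 = 243.

243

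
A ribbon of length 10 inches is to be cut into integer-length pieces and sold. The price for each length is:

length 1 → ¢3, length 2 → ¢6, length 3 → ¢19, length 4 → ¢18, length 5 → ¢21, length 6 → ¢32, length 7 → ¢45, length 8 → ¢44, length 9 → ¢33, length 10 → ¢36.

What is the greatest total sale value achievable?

64

Consider every possible first cut. r[k] is the best of p[i]+r[k−i] over all sellable i≤k.
r[1] = 3
r[2] = 6  (first piece 1, then r[1]=3)
r[3] = 19
r[4] = 22  (first piece 1, then r[3]=19)
r[5] = 25  (first piece 1, then r[4]=22)
r[6] = 38  (first piece 3, then r[3]=19)
r[7] = 45
r[8] = 48  (first piece 1, then r[7]=45)
r[9] = 57  (first piece 3, then r[6]=38)
r[10] = 64  (first piece 3, then r[7]=45)
One optimal cutting: 7 + 3 → ¢45 + ¢19 = ¢64.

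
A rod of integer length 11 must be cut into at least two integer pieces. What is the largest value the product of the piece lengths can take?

Let g[k] be the best product for length k (with at least one cut). For each first piece i, the rest contributes max(k−i, g[k−i]).
g[2] = 1×max(1,0) = 1×1 = 1
g[3] = max(1×2, 2×1) = 2
g[4] = max(1×3, 2×2, 3×1) = 4
g[5] = max(1×4, 2×3, 3×2, 4×1) = 6
g[6] = max(1×6, 2×4, 3×3, 4×2, 5×1) = 9
g[7] = max(1×9, 2×6, 3×4, 4×3, 5×2, 6×1) = 12
g[8] = max(1×12, 2×9, 3×6, …, 6×2, 7×1) = 18
g[9] = max(1×18, 2×12, 3×9, …, 7×2, 8×1) = 27
g[10] = max(1×27, 2×18, 3×12, …, 8×2, 9×1) = 36
g[11] = max(1×36, 2×27, 3×18, …, 9×2, 10×1) = 54
One optimal split: 3 + 3 + 3 + 2; product 3×3×3×2 = 54.

54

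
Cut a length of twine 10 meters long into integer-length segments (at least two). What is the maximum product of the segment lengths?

Fill f[k] for k=2..10: at each k try every first piece i and multiply by the better of (k−i) uncut or f[k−i].
Small cases: f[2]=1, f[3]=2, f[4]=4.
f[5] = max(1×4, 2×3, 3×2, 4×1) = 6
f[6] = max(1×6, 2×4, 3×3, 4×2, 5×1) = 9
f[7] = max(1×9, 2×6, 3×4, 4×3, 5×2, 6×1) = 12
f[8] = max(1×12, 2×9, 3×6, …, 6×2, 7×1) = 18
f[9] = max(1×18, 2×12, 3×9, …, 7×2, 8×1) = 27
f[10] = max(1×27, 2×18, 3×12, …, 8×2, 9×1) = 36
One optimal split: 3 + 3 + 2 + 2; product 3×3×2×2 = 36.

36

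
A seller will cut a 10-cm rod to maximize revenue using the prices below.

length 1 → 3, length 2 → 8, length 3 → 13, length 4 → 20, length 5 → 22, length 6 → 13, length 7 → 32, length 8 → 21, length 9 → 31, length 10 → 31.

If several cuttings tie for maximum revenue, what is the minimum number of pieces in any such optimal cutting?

Build r[k] bottom-up: r[k] = max over allowed piece i of (p[i] + r[k−i]).
r[1] = 3
r[2] = max(3+3, 8+0) = 8
r[3] = max(3+8, 8+3, 13+0) = 13
r[4] = max(3+13, 8+8, 13+3, 20+0) = 20
r[5] = max(3+20, 8+13, 13+8, 20+3, 22+0) = 23
r[6] = max(3+23, 8+20, 13+13, 20+8, 22+3, 13+0) = 28
r[7] = max(3+28, 8+23, 13+20, …, 13+3, 32+0) = 33
r[8] = max(3+33, 8+28, 13+23, …, 32+3, 21+0) = 40
r[9] = max(3+40, 8+33, 13+28, …, 21+3, 31+0) = 43
r[10] = max(3+43, 8+40, 13+33, …, 31+3, 31+0) = 48
Maximum revenue is 48.
Now minimize piece count subject to staying optimal: for each k, pieces[k] = 1 + min over i with p[i]+r[k−i]=r[k] of pieces[k−i].
pieces[7] = 2
pieces[8] = 2
pieces[9] = 3
pieces[10] = 3

3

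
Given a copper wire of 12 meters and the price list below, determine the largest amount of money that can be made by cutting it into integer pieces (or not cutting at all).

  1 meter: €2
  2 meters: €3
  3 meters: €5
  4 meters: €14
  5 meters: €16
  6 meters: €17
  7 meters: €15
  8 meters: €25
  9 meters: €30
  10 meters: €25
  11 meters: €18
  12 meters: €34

Build v[k] bottom-up: v[k] = max over allowed piece i of (p[i] + v[k−i]).
v[1] = 2
v[2] = 4  (first piece 1, then v[1]=2)
v[3] = 6  (first piece 1, then v[2]=4)
v[4] = 14
v[5] = 16  (first piece 1, then v[4]=14)
v[6] = 18  (first piece 1, then v[5]=16)
v[7] = 20  (first piece 1, then v[6]=18)
v[8] = 28  (first piece 4, then v[4]=14)
v[9] = 30  (first piece 1, then v[8]=28)
v[10] = 32  (first piece 1, then v[9]=30)
v[11] = 34  (first piece 1, then v[10]=32)
v[12] = 42  (first piece 4, then v[8]=28)
One optimal cutting: 4 + 4 + 4 → €14 + €14 + €14 = €42.

42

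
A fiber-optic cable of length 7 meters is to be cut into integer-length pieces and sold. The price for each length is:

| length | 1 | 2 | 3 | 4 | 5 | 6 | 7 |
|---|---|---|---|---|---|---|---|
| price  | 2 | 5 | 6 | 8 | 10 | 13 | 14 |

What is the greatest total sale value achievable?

17

Let R[k] be the best obtainable value from length k. For each k, try every first piece i and keep the best of price[i] + R[k−i].
R[1] = 2
R[2] = 5
R[3] = 7  (first piece 1, then R[2]=5)
R[4] = 10  (first piece 2, then R[2]=5)
R[5] = 12  (first piece 1, then R[4]=10)
R[6] = 15  (first piece 2, then R[4]=10)
R[7] = 17  (first piece 1, then R[6]=15)
One optimal cutting: 2 + 2 + 2 + 1 → $5 + $5 + $5 + $2 = $17.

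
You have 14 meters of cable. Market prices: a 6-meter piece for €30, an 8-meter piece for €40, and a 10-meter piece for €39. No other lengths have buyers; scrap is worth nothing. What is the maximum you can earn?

70

Build f[k] bottom-up: f[k] = max over allowed piece i of (p[i] + f[k−i]).
f[1] = 0
f[2] = 0
f[3] = 0
f[4] = 0
f[5] = 0
f[6] = 30
f[7] = 30
f[8] = max(30+0, 40+0) = 40
f[9] = max(30+0, 40+0) = 40
f[10] = max(30+0, 40+0, 39+0) = 40
f[11] = max(30+0, 40+0, 39+0) = 40
f[12] = max(30+30, 40+0, 39+0) = 60
f[13] = max(30+30, 40+0, 39+0) = 60
f[14] = max(30+40, 40+30, 39+0) = 70
One optimal cutting: 8 + 6 → €70.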